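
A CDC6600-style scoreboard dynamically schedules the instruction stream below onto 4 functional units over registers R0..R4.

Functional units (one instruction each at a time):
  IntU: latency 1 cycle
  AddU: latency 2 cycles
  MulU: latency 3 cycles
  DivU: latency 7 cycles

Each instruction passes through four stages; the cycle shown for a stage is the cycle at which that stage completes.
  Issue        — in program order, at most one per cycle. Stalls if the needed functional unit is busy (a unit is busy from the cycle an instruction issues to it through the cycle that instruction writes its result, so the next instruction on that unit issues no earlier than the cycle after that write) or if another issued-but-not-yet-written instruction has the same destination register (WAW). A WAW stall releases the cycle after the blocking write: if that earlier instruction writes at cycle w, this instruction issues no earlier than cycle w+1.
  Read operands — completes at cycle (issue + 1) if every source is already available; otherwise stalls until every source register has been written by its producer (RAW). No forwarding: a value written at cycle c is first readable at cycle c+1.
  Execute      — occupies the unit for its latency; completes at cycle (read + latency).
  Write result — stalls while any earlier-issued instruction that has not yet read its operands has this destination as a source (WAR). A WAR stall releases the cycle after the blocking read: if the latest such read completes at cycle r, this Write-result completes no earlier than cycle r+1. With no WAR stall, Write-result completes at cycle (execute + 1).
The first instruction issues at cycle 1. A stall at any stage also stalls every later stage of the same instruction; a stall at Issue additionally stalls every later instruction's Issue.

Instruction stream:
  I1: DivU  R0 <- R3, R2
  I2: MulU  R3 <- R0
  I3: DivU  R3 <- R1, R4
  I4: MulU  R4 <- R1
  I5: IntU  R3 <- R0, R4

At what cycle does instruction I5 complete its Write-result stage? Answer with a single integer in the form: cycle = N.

cycle = 29

1) issue 1, read 2, done 9, write 10
2) issue 2, read 11, done 14, write 15  <RAW R0: wait I1 write@10>
3) issue 16, read 17, done 24, write 25  <WAW R3: wait I2 write@15>
4) issue 17, read 18, done 21, write 22
5) issue 26, read 27, done 28, write 29  <WAW R3: wait I3 write@25>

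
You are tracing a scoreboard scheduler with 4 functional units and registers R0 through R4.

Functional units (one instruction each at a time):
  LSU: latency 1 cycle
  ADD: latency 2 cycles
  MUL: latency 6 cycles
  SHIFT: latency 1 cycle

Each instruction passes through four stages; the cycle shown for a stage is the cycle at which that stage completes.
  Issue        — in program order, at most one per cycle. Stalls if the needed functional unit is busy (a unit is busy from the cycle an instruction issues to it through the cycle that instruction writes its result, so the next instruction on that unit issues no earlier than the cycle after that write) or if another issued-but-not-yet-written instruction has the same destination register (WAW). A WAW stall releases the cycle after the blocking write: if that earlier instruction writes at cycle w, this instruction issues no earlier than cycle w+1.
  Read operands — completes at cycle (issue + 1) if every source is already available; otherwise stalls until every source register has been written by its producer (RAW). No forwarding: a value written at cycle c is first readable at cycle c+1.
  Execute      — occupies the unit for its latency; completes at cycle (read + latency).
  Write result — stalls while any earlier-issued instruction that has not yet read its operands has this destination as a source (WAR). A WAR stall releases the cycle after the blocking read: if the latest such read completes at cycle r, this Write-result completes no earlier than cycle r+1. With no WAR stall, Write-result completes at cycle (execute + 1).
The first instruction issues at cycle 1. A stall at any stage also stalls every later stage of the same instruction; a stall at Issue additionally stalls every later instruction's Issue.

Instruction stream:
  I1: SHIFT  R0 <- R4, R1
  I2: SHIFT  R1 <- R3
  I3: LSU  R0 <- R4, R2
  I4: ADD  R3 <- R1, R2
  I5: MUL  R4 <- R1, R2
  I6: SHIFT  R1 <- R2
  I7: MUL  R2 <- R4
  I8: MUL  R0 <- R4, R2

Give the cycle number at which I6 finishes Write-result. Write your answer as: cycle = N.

c1: I1→SHIFT
c2: I1 RO
c3: I1 EX
c4: I1 WR R0
c5: I2→SHIFT
c6: I2 RO | I3→LSU
c7: I2 EX | I3 RO | I4→ADD
c8: I2 WR R1 | I3 EX | I5→MUL
c9: I3 WR R0 | I4 RO | I5 RO | I6→SHIFT
c10: I6 RO
c11: I4 EX | I6 EX
c12: I4 WR R3 | I6 WR R1
c15: I5 EX
c16: I5 WR R4
c17: I7→MUL
c18: I7 RO
c24: I7 EX
c25: I7 WR R2
c26: I8→MUL
c27: I8 RO
c33: I8 EX
c34: I8 WR R0

cycle = 12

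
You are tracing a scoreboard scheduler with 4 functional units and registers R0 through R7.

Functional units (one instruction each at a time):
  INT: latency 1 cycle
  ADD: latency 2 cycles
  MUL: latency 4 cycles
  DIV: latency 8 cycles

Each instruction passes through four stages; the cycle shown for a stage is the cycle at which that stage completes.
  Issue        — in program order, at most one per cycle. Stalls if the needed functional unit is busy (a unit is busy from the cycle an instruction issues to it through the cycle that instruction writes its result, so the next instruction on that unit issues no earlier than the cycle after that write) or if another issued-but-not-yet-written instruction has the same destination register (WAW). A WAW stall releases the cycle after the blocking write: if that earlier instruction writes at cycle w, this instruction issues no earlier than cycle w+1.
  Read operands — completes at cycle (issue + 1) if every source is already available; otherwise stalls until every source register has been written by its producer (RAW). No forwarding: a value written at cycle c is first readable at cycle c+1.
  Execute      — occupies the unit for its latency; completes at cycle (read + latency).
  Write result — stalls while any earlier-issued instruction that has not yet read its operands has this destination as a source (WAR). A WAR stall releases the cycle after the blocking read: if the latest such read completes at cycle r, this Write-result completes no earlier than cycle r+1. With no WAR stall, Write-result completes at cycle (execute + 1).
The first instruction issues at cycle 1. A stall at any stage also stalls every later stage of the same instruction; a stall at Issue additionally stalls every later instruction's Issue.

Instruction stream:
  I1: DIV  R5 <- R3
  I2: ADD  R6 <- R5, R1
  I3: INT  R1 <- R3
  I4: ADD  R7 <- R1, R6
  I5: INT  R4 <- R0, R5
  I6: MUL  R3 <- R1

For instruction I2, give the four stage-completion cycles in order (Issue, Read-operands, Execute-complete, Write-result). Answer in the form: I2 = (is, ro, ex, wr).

[I1] 1/2/10/11
[I2] 2/12/14/15  (RAW R5: wait I1 write@11)
[I3] 3/4/5/13  (WAR R1: wait I2 read@12)
[I4] 16/17/19/20  (struct: ADD busy until I2 writes@15)
[I5] 17/18/19/20
[I6] 18/19/23/24

I2 = (2, 12, 14, 15)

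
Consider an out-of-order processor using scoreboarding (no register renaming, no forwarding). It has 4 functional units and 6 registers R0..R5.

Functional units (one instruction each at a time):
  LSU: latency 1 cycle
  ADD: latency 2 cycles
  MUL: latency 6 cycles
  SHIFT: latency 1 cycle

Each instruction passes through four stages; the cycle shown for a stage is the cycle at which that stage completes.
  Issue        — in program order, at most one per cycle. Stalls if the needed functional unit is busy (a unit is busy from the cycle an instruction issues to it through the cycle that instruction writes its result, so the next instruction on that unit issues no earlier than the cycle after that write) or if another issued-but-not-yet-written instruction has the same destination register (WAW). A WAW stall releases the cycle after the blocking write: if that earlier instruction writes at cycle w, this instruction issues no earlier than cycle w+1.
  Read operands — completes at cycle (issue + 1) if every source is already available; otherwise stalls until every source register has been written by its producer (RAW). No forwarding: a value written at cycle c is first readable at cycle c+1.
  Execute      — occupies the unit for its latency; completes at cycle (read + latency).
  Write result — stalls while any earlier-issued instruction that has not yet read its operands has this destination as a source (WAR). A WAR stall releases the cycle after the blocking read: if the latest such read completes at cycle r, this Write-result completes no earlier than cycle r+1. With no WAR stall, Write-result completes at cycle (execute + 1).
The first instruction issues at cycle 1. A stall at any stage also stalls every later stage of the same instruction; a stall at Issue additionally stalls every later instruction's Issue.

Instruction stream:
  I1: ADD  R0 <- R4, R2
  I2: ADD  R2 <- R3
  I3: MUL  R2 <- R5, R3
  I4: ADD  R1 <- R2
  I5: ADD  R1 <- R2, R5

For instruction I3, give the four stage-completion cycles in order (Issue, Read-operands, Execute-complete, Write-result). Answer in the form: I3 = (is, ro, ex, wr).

c1: I1→ADD
c2: I1 RO
c4: I1 EX
c5: I1 WR R0
c6: I2→ADD
c7: I2 RO
c9: I2 EX
c10: I2 WR R2
c11: I3→MUL
c12: I3 RO, I4→ADD
c18: I3 EX
c19: I3 WR R2
c20: I4 RO
c22: I4 EX
c23: I4 WR R1
c24: I5→ADD
c25: I5 RO
c27: I5 EX
c28: I5 WR R1

I3 = (11, 12, 18, 19)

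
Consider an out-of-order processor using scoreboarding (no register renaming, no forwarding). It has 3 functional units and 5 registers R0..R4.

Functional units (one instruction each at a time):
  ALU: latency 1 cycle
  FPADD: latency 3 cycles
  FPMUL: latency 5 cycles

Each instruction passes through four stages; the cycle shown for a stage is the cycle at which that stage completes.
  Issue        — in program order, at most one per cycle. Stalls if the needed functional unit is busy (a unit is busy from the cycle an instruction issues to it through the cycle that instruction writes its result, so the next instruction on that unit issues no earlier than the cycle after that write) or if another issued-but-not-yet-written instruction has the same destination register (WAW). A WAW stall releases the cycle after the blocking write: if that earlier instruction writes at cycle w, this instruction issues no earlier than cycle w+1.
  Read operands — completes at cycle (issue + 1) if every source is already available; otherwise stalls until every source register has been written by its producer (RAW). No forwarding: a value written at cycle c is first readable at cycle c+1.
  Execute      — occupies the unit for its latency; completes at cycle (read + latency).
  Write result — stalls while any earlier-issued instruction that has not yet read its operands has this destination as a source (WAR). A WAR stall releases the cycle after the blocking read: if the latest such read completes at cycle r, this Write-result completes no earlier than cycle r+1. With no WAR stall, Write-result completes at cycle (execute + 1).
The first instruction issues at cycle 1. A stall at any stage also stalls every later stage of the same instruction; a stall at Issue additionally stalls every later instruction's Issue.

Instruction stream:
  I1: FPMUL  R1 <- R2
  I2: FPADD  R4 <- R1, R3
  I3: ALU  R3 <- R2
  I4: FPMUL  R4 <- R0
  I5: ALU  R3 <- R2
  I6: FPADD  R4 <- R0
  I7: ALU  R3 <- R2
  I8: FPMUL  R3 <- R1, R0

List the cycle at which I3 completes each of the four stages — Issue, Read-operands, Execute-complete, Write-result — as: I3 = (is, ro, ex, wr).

I1 -> (1, 2, 7, 8)
I2 -> (2, 9, 12, 13)  // RAW R1: wait I1 write@8
I3 -> (3, 4, 5, 10)  // WAR R3: wait I2 read@9
I4 -> (14, 15, 20, 21)  // WAW R4: wait I2 write@13
I5 -> (15, 16, 17, 18)
I6 -> (22, 23, 26, 27)  // WAW R4: wait I4 write@21
I7 -> (23, 24, 25, 26)
I8 -> (27, 28, 33, 34)  // WAW R3: wait I7 write@26

I3 = (3, 4, 5, 10)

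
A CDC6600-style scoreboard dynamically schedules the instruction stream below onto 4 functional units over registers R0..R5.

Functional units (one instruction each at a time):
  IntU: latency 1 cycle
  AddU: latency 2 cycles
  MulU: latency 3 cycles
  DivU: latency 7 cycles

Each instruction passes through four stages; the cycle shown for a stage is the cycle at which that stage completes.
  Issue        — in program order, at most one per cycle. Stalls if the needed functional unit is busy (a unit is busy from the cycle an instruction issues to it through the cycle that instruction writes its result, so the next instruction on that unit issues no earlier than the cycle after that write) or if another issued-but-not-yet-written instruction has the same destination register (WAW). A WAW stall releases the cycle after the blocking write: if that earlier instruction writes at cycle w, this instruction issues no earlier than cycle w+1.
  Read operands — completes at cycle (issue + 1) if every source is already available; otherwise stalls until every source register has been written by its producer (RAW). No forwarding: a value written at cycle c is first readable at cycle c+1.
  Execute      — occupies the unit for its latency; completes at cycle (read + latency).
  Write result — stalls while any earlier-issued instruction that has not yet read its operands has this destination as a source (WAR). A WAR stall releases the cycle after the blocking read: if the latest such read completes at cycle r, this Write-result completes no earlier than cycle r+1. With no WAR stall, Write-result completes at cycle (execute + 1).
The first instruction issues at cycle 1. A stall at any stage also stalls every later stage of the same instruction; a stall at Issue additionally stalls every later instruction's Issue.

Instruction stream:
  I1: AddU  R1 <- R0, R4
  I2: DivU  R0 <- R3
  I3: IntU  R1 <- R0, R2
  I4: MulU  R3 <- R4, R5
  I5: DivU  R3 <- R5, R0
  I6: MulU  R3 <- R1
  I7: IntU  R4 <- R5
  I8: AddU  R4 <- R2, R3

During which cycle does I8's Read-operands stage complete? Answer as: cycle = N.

I1  is:1  ro:2  ex:4  wr:5
I2  is:2  ro:3  ex:10  wr:11
I3  is:6  ro:12  ex:13  wr:14  — WAW R1: wait I1 write@5, RAW R0: wait I2 write@11
I4  is:7  ro:8  ex:11  wr:12
I5  is:13  ro:14  ex:21  wr:22  — WAW R3: wait I4 write@12
I6  is:23  ro:24  ex:27  wr:28  — WAW R3: wait I5 write@22
I7  is:24  ro:25  ex:26  wr:27
I8  is:28  ro:29  ex:31  wr:32  — WAW R4: wait I7 write@27

cycle = 29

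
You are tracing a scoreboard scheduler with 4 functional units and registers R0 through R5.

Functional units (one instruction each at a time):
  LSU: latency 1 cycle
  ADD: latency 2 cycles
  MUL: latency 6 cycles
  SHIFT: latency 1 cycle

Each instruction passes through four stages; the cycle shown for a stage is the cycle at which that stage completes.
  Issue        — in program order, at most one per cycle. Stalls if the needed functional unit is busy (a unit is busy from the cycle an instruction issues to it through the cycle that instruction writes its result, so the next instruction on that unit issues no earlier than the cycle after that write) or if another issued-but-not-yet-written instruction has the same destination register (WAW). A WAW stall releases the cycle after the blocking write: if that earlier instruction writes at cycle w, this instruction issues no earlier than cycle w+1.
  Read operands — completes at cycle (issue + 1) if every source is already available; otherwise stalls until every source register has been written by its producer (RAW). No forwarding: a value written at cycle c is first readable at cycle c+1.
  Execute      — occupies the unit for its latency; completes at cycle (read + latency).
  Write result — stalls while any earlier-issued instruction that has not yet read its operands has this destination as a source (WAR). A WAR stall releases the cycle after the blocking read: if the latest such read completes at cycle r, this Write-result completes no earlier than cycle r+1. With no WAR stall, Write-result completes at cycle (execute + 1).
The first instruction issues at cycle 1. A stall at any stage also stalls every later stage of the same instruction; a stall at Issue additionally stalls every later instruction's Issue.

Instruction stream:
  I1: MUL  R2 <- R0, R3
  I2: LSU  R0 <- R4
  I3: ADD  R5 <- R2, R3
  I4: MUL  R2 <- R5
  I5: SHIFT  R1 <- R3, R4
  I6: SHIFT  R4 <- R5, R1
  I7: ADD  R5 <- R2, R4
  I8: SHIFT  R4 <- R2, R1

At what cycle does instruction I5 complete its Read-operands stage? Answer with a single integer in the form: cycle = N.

cycle = 12

[1] I1 issues→MUL
[2] I1 reads | I2 issues→LSU
[3] I2 reads | I3 issues→ADD
[4] I2 exec-done
[5] I2 writes R0
[8] I1 exec-done
[9] I1 writes R2
[10] I3 reads | I4 issues→MUL
[11] I5 issues→SHIFT
[12] I3 exec-done | I5 reads
[13] I3 writes R5 | I5 exec-done
[14] I4 reads | I5 writes R1
[15] I6 issues→SHIFT
[16] I6 reads | I7 issues→ADD
[17] I6 exec-done
[18] I6 writes R4
[19] I8 issues→SHIFT
[20] I4 exec-done
[21] I4 writes R2
[22] I7 reads | I8 reads
[23] I8 exec-done
[24] I7 exec-done | I8 writes R4
[25] I7 writes R5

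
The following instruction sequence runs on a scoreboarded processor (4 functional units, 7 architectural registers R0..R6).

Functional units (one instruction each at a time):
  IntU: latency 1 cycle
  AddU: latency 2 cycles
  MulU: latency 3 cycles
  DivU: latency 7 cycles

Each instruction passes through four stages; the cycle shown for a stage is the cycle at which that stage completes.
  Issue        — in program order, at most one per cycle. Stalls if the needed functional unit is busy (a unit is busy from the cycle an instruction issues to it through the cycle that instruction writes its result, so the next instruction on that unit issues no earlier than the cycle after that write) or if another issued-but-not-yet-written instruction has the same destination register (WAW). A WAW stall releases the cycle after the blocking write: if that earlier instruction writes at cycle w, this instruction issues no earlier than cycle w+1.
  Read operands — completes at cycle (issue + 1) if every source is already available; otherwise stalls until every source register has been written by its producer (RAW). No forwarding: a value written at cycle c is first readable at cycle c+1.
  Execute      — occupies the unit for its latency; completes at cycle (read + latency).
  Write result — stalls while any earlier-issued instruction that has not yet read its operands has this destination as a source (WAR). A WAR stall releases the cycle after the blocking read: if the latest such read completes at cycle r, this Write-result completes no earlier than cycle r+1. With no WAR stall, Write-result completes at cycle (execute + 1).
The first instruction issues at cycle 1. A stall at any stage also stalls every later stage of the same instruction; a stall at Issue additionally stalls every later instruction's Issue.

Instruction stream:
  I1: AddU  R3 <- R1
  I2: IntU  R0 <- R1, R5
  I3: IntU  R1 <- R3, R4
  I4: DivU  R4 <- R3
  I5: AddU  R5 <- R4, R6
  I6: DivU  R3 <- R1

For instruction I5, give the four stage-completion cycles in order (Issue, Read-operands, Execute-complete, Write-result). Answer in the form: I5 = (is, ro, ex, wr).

I5 = (8, 17, 19, 20)

I1: IS=1 RO=2 EX=4 WR=5
I2: IS=2 RO=3 EX=4 WR=5
I3: IS=6 RO=7 EX=8 WR=9  [struct: IntU busy until I2 writes@5]
I4: IS=7 RO=8 EX=15 WR=16
I5: IS=8 RO=17 EX=19 WR=20  [RAW R4: wait I4 write@16]
I6: IS=17 RO=18 EX=25 WR=26  [struct: DivU busy until I4 writes@16]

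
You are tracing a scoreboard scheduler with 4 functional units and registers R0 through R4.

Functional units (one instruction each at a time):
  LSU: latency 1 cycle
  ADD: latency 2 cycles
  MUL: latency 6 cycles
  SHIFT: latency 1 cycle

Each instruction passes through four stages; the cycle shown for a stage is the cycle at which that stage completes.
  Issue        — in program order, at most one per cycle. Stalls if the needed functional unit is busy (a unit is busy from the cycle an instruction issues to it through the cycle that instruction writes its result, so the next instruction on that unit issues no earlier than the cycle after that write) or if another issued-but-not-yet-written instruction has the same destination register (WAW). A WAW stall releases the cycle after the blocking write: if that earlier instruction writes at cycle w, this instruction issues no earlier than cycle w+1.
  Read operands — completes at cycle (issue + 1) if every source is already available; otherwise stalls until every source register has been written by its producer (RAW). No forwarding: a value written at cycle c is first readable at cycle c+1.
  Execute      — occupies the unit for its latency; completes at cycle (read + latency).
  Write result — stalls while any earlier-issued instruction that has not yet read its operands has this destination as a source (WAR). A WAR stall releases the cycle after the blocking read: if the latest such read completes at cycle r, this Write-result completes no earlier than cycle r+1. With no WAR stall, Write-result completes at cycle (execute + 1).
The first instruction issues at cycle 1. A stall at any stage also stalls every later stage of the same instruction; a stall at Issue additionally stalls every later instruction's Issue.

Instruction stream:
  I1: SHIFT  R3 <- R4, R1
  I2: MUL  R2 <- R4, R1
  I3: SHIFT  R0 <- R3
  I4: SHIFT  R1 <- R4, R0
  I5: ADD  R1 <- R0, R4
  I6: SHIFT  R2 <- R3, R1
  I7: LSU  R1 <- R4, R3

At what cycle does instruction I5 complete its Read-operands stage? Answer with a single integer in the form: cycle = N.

cycle = 14

c1: issue I1 (SHIFT)
c2: I1 read-ops · issue I2 (MUL)
c3: I1 finished on SHIFT · I2 read-ops
c4: I1→R3
c5: issue I3 (SHIFT)
c6: I3 read-ops
c7: I3 finished on SHIFT
c8: I3→R0
c9: I2 finished on MUL · issue I4 (SHIFT)
c10: I2→R2 · I4 read-ops
c11: I4 finished on SHIFT
c12: I4→R1
c13: issue I5 (ADD)
c14: I5 read-ops · issue I6 (SHIFT)
c16: I5 finished on ADD
c17: I5→R1
c18: I6 read-ops · issue I7 (LSU)
c19: I6 finished on SHIFT · I7 read-ops
c20: I6→R2 · I7 finished on LSU
c21: I7→R1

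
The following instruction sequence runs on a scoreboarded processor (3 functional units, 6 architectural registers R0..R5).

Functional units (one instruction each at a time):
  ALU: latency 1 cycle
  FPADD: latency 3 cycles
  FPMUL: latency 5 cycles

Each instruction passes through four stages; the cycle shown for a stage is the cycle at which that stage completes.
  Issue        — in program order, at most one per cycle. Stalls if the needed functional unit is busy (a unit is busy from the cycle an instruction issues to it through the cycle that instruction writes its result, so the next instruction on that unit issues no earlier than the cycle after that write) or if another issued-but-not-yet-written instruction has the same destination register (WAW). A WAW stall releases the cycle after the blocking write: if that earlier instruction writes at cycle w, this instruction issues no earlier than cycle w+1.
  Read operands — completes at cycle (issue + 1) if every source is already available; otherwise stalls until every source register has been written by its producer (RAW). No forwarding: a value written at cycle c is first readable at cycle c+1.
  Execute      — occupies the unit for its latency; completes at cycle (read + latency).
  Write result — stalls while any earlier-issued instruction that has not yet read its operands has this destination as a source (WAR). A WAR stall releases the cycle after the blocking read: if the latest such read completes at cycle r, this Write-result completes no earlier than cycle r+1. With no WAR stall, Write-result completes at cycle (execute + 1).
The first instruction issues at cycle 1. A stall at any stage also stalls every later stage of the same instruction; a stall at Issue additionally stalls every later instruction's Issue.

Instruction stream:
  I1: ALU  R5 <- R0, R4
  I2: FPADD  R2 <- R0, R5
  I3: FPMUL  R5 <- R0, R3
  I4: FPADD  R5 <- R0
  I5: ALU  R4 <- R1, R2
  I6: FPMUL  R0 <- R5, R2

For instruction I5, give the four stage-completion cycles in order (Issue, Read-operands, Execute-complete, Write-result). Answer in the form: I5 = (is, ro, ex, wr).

c1: I1→ALU
c2: I1 RO | I2→FPADD
c3: I1 EX
c4: I1 WR R5
c5: I2 RO | I3→FPMUL
c6: I3 RO
c8: I2 EX
c9: I2 WR R2
c11: I3 EX
c12: I3 WR R5
c13: I4→FPADD
c14: I4 RO | I5→ALU
c15: I5 RO | I6→FPMUL
c16: I5 EX
c17: I4 EX | I5 WR R4
c18: I4 WR R5
c19: I6 RO
c24: I6 EX
c25: I6 WR R0

I5 = (14, 15, 16, 17)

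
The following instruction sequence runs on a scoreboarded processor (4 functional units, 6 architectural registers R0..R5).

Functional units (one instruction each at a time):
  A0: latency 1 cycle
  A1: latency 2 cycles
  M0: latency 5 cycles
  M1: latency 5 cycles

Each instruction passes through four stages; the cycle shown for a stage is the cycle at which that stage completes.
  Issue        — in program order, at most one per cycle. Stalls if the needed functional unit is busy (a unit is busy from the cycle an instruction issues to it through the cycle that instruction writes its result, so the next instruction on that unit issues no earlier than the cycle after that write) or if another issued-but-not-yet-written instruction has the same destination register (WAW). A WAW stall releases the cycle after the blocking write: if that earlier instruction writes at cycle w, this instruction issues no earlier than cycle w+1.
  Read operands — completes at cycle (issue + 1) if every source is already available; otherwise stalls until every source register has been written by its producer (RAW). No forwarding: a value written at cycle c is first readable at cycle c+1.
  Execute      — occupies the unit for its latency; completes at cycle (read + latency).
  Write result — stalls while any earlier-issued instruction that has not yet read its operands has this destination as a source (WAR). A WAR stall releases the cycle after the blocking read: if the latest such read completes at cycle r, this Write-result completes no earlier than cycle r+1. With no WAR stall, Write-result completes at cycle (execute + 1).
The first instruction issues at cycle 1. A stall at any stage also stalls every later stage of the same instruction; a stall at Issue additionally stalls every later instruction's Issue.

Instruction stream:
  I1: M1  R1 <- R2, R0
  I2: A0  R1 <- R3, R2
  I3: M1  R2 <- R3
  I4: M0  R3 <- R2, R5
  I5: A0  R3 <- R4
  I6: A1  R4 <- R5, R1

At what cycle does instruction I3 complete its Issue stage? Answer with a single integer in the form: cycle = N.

cycle = 10

I1: IS=1 RO=2 EX=7 WR=8
I2: IS=9 RO=10 EX=11 WR=12  [WAW R1: wait I1 write@8]
I3: IS=10 RO=11 EX=16 WR=17
I4: IS=11 RO=18 EX=23 WR=24  [RAW R2: wait I3 write@17]
I5: IS=25 RO=26 EX=27 WR=28  [WAW R3: wait I4 write@24]
I6: IS=26 RO=27 EX=29 WR=30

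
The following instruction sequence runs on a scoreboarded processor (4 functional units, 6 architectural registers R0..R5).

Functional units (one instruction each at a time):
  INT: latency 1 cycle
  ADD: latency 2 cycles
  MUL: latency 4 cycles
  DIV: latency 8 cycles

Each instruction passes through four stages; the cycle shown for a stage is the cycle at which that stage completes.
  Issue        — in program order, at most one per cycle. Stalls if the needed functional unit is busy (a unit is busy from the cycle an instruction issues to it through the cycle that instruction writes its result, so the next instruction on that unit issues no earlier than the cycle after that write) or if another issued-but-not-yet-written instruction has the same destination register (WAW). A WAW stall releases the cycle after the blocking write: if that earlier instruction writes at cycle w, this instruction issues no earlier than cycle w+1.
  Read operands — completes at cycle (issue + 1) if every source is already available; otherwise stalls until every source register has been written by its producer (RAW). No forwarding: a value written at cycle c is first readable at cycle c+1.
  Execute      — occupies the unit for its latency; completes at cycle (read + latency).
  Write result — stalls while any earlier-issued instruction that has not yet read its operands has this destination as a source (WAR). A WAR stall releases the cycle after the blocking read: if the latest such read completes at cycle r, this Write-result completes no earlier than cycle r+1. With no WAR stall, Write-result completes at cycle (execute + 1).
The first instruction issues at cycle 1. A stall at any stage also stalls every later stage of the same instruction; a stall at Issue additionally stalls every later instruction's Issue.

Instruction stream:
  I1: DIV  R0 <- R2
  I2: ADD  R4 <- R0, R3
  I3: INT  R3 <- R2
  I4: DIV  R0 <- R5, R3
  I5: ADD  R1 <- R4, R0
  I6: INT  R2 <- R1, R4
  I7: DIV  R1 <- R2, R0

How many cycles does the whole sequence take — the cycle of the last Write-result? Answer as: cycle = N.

cycle = 40

c1: I1 issues→DIV
c2: I1 reads · I2 issues→ADD
c3: I3 issues→INT
c4: I3 reads
c5: I3 exec-done
c10: I1 exec-done
c11: I1 writes R0
c12: I2 reads · I4 issues→DIV
c13: I3 writes R3
c14: I2 exec-done · I4 reads
c15: I2 writes R4
c16: I5 issues→ADD
c17: I6 issues→INT
c22: I4 exec-done
c23: I4 writes R0
c24: I5 reads
c26: I5 exec-done
c27: I5 writes R1
c28: I6 reads · I7 issues→DIV
c29: I6 exec-done
c30: I6 writes R2
c31: I7 reads
c39: I7 exec-done
c40: I7 writes R1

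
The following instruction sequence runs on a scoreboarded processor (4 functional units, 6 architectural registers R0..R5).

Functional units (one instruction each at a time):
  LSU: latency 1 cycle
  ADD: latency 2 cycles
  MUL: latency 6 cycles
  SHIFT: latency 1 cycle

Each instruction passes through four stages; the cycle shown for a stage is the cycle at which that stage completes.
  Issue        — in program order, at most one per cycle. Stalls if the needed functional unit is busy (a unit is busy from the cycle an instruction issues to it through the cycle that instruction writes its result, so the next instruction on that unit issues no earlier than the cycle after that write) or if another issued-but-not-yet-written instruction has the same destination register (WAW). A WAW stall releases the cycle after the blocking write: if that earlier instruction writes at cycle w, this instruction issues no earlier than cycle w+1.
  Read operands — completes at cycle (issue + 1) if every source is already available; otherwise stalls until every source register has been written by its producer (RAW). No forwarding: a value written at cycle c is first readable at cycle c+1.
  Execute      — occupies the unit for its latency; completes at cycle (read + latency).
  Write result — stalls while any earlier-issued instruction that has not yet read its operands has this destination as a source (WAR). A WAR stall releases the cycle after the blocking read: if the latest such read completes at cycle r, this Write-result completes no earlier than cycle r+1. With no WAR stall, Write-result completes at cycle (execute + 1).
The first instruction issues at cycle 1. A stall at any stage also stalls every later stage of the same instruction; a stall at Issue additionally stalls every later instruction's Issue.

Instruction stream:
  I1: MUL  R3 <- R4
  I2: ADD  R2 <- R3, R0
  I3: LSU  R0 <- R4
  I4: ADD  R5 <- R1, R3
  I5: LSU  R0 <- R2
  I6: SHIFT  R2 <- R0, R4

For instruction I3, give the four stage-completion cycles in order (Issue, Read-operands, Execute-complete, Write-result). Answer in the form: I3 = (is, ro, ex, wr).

[I1] 1/2/8/9
[I2] 2/10/12/13  (RAW R3: wait I1 write@9)
[I3] 3/4/5/11  (WAR R0: wait I2 read@10)
[I4] 14/15/17/18  (struct: ADD busy until I2 writes@13)
[I5] 15/16/17/18
[I6] 16/19/20/21  (RAW R0: wait I5 write@18)

I3 = (3, 4, 5, 11)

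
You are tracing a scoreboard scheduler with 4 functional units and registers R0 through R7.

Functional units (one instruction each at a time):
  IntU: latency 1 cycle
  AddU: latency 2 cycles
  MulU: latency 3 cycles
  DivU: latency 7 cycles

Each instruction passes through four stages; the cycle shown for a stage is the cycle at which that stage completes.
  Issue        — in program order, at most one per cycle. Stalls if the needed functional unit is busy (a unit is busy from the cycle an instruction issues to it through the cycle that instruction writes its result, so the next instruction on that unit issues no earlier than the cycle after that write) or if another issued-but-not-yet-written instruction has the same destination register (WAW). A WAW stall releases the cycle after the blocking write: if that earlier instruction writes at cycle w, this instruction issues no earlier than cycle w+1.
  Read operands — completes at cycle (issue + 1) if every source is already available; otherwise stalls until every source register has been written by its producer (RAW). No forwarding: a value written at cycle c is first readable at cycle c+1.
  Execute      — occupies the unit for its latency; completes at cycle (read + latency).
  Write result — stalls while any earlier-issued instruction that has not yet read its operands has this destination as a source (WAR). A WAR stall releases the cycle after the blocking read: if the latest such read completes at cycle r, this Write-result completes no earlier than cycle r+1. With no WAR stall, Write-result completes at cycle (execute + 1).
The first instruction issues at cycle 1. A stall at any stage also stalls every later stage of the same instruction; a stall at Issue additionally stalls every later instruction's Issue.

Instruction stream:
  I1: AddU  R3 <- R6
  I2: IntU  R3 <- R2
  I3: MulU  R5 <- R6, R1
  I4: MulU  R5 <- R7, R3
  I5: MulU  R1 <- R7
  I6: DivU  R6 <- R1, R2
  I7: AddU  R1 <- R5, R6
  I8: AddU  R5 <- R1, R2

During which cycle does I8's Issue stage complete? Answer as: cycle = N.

I1 -> (1, 2, 4, 5)
I2 -> (6, 7, 8, 9)  // WAW R3: wait I1 write@5
I3 -> (7, 8, 11, 12)
I4 -> (13, 14, 17, 18)  // struct: MulU busy until I3 writes@12
I5 -> (19, 20, 23, 24)  // struct: MulU busy until I4 writes@18
I6 -> (20, 25, 32, 33)  // RAW R1: wait I5 write@24
I7 -> (25, 34, 36, 37)  // WAW R1: wait I5 write@24, RAW R6: wait I6 write@33
I8 -> (38, 39, 41, 42)  // struct: AddU busy until I7 writes@37

cycle = 38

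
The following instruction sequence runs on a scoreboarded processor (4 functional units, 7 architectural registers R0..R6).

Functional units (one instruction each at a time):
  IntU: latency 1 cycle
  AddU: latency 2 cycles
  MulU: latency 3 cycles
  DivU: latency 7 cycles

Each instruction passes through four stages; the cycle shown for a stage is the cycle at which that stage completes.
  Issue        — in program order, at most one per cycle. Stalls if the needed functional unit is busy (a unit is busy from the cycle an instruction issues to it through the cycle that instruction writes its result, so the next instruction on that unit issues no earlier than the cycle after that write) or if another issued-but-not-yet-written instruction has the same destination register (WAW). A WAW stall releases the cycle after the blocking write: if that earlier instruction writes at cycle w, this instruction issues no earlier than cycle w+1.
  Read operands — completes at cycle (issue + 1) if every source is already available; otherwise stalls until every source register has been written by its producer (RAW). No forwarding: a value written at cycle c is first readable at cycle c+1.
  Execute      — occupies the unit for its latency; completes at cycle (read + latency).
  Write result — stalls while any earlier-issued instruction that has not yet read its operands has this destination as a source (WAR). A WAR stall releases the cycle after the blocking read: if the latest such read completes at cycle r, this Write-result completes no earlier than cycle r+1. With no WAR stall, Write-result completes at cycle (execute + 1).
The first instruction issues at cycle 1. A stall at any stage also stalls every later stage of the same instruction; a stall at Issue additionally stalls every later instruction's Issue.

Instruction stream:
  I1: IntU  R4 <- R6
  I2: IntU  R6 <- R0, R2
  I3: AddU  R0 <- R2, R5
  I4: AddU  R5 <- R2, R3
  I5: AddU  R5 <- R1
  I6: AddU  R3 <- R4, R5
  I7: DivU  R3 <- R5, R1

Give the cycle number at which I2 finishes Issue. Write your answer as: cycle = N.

c1: I1→IntU
c2: I1 RO
c3: I1 EX
c4: I1 WR R4
c5: I2→IntU
c6: I2 RO | I3→AddU
c7: I2 EX | I3 RO
c8: I2 WR R6
c9: I3 EX
c10: I3 WR R0
c11: I4→AddU
c12: I4 RO
c14: I4 EX
c15: I4 WR R5
c16: I5→AddU
c17: I5 RO
c19: I5 EX
c20: I5 WR R5
c21: I6→AddU
c22: I6 RO
c24: I6 EX
c25: I6 WR R3
c26: I7→DivU
c27: I7 RO
c34: I7 EX
c35: I7 WR R3

cycle = 5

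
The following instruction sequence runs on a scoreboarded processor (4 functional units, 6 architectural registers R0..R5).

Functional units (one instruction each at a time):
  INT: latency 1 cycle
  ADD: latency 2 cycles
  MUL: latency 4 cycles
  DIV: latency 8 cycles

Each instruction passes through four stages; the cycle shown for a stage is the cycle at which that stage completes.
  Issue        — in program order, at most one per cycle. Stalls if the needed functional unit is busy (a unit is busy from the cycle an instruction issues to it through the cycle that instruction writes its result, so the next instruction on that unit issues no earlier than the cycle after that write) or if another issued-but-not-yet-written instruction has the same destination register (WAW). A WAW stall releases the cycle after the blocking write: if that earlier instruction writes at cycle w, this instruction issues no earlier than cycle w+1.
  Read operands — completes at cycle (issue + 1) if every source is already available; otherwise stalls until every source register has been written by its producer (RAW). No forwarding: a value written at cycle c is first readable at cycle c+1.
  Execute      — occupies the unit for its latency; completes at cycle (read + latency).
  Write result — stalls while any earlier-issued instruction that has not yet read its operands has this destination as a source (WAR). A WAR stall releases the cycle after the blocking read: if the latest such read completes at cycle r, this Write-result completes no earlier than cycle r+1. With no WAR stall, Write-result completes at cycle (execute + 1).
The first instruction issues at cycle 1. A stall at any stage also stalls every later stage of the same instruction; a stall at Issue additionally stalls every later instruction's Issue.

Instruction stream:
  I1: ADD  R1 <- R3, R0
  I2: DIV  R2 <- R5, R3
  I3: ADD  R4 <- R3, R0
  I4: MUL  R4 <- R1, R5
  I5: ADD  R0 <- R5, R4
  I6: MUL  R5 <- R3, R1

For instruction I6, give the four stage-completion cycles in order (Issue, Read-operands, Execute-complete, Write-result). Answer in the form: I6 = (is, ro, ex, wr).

I6 = (18, 19, 23, 24)

I1  is:1  ro:2  ex:4  wr:5
I2  is:2  ro:3  ex:11  wr:12
I3  is:6  ro:7  ex:9  wr:10  — struct: ADD busy until I1 writes@5
I4  is:11  ro:12  ex:16  wr:17  — WAW R4: wait I3 write@10
I5  is:12  ro:18  ex:20  wr:21  — RAW R4: wait I4 write@17
I6  is:18  ro:19  ex:23  wr:24  — struct: MUL busy until I4 writes@17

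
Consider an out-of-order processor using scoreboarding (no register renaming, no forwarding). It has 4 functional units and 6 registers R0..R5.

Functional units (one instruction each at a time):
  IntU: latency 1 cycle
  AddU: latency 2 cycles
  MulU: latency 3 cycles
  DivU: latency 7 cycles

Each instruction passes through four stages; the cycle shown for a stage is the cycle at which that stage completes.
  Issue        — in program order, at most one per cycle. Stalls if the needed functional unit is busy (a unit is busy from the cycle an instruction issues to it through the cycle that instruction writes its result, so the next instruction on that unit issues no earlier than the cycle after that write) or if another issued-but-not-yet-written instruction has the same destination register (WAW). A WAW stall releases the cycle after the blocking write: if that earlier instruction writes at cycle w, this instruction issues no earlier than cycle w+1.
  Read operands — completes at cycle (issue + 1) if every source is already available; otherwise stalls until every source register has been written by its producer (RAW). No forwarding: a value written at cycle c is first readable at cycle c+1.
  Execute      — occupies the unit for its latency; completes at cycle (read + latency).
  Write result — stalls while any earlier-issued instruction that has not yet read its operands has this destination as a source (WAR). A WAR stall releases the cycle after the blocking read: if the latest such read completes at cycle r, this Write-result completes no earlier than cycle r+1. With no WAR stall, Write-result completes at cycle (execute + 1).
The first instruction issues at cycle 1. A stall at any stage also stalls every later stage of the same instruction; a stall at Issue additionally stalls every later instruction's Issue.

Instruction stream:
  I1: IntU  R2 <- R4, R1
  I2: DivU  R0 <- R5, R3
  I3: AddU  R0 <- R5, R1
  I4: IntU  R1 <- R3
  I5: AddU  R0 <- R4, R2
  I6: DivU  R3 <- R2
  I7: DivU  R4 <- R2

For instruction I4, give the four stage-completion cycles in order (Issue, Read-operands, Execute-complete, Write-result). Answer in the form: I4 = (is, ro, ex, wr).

I4 = (13, 14, 15, 16)

I1 -> (1, 2, 3, 4)
I2 -> (2, 3, 10, 11)
I3 -> (12, 13, 15, 16)  // WAW R0: wait I2 write@11
I4 -> (13, 14, 15, 16)
I5 -> (17, 18, 20, 21)  // struct: AddU busy until I3 writes@16
I6 -> (18, 19, 26, 27)
I7 -> (28, 29, 36, 37)  // struct: DivU busy until I6 writes@27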